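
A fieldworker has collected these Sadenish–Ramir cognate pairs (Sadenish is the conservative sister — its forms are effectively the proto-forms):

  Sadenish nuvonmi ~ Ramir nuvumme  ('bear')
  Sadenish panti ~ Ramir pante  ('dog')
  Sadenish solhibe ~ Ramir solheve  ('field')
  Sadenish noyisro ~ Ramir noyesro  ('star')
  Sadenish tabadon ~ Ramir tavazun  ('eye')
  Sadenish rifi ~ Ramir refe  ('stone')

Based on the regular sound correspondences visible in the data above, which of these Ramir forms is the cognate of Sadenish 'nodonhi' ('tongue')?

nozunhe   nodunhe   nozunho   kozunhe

nozunhe

tabadon ~ tavazun — Sadenish d corresponds to Ramir z between vowels (before a back vowel).
nuvonmi ~ nuvumme, tabadon ~ tavazun — Sadenish o corresponds to Ramir u after a consonant, before a nasal.
nuvonmi ~ nuvumme, panti ~ pante — Sadenish i corresponds to Ramir e word-finally.
Applying these to Sadenish 'nodonhi':
  nodonhi → nozonhi   (d→z between vowels (before a back vowel))
  nozonhi → nozunhi   (o→u after a consonant, before a nasal)
  nozunhi → nozunhe   (i→e word-finally)
So the Ramir cognate is 'nozunhe'.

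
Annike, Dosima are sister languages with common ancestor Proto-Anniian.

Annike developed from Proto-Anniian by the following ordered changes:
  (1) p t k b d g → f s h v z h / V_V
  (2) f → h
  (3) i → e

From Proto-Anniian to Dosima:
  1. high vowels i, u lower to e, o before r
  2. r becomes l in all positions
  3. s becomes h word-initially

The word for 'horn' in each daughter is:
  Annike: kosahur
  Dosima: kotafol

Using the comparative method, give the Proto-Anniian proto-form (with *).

*kotafur

Position 3: Annike has s, Dosima has t. Dosima preserves t here (none of its changes turn any other segment into t), so the proto-segment is *t.
Position 5: Annike has h, Dosima has f. Dosima preserves f here (none of its changes turn any other segment into f), so the proto-segment is *f.
Position 6: Annike has u, Dosima has o. Annike preserves u here (none of its changes turn any other segment into u), so the proto-segment is *u.
Continuing position by position gives *kotafur; check it forward:
Annike: start from *kotafur.
  rule 1 (intervocalic lenition): kotafur → kosafur
  rule 2 (unconditioned shift): kosafur → kosahur
  rule 3: no change — kosahur
  ⇒ Annike kosahur
Dosima: start from *kotafur.
  rule 1 (pre-rhotic lowering): kotafur → kotafor
  rule 2 (unconditioned shift): kotafor → kotafol
  rule 3: no change — kotafol
  ⇒ Dosima kotafol
*kotafur is the unique common source.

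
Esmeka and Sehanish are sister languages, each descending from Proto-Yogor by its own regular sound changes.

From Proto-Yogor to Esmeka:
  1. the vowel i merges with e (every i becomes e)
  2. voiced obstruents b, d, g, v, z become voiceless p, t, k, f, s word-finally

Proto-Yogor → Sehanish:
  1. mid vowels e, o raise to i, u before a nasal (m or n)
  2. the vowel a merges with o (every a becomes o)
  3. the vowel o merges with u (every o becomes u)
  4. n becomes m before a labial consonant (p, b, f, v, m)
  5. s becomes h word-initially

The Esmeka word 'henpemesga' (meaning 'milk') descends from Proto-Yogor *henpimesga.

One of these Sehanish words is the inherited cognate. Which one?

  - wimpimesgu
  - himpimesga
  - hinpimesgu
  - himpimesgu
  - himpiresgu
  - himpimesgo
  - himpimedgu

Sehanish: *henpimesga > hinpimesga > hinpimesgo > hinpimesgu > himpimesgu  (by pre-nasal raising, vowel merger, vowel merger, nasal place assimilation)
Only 'himpimesgu' matches the regular Sehanish development of *henpimesga.

himpimesgu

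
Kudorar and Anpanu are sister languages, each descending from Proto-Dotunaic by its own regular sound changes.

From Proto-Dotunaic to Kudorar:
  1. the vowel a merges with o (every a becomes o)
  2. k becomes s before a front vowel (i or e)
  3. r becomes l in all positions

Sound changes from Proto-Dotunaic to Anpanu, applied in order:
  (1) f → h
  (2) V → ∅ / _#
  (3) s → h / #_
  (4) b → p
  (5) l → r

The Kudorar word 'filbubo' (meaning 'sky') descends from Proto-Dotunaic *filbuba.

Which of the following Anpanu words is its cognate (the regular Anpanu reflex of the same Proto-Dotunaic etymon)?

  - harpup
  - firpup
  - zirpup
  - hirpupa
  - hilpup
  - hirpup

Anpanu: *filbuba
  filbuba → hilbuba   [unconditioned shift]
  hilbuba → hilbub   [apocope]
  hilbub (rule 3 does not apply)
  hilbub → hilpup   [unconditioned shift]
  hilpup → hirpup   [unconditioned shift]
  giving Anpanu hirpup.
Only 'hirpup' matches the regular Anpanu development of *filbuba.

hirpup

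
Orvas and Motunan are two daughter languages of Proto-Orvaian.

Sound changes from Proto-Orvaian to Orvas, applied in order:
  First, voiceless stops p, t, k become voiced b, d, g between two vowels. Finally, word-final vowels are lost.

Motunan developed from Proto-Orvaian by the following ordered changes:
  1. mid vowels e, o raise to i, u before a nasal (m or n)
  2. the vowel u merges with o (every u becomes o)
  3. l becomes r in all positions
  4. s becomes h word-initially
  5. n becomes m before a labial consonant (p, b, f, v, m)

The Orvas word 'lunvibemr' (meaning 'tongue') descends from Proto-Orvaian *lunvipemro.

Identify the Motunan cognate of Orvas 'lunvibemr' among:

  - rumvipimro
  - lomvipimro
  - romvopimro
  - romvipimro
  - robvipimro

romvipimro

Motunan: *lunvipemro > lunvipimro > lonvipimro > ronvipimro > romvipimro  (by pre-nasal raising, vowel merger, unconditioned shift, nasal place assimilation)
Among the options, 'romvipimro' alone shows every Motunan change applied in order.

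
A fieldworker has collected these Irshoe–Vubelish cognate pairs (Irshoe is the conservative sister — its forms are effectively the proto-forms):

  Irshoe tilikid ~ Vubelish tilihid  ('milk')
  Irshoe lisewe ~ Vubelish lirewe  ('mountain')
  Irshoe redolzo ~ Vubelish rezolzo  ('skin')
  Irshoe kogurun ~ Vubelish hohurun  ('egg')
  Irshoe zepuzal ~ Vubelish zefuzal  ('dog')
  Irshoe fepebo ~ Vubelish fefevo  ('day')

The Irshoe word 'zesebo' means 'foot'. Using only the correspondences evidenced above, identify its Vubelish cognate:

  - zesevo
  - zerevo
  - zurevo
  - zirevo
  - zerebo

lisewe ~ lirewe — Irshoe s corresponds to Vubelish r between vowels (before a front vowel).
fepebo ~ fefevo — Irshoe b corresponds to Vubelish v between vowels (before a back vowel).
Applying these to Irshoe 'zesebo':
  zesebo → zerebo   (s→r between vowels (before a front vowel))
  zerebo → zerevo   (b→v between vowels (before a back vowel))
So the Vubelish cognate is 'zerevo'.

zerevo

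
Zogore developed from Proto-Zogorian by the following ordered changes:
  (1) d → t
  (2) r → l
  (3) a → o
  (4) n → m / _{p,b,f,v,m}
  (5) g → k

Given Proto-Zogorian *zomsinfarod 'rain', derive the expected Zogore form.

zomsimfolot

Zogore: start from *zomsinfarod.
  rule 1 (unconditioned shift): zomsinfarod → zomsinfarot
  rule 2 (unconditioned shift): zomsinfarot → zomsinfalot
  rule 3 (vowel merger): zomsinfalot → zomsinfolot
  rule 4 (nasal place assimilation): zomsinfolot → zomsimfolot
  rule 5: no change — zomsimfolot
  ⇒ Zogore zomsimfolot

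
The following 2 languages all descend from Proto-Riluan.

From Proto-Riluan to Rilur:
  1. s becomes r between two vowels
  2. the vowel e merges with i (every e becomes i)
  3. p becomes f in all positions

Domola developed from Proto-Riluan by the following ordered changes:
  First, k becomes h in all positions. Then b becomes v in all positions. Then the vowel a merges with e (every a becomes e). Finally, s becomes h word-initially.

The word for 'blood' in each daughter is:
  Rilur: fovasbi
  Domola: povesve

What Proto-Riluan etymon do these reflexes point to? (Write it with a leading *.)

Position 7: Rilur has i, Domola has e. Taking the neighbouring segments as reconstructed: Rilur i could go back to *e or *i; Domola e could go back to *a or *e — the one source consistent with every daughter is *e.
Position 6: Rilur has b, Domola has v. Rilur preserves b here (none of its changes turn any other segment into b), so the proto-segment is *b.
Continuing position by position gives *povasbe; check it forward:
Rilur: *povasbe
  povasbe (rule 1 does not apply)
  povasbe → povasbi   [vowel merger]
  povasbi → fovasbi   [unconditioned shift]
  giving Rilur fovasbi.
Domola: start from *povasbe.
  rule 1: no change — povasbe
  rule 2 (unconditioned shift): povasbe → povasve
  rule 3 (vowel merger): povasve → povesve
  rule 4: no change — povesve
  ⇒ Domola povesve
*povasbe is the unique common source.

*povasbe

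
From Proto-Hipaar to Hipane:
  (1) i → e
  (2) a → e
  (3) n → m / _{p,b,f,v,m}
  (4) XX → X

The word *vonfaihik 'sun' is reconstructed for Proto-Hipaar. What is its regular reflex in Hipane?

vomfehek

Hipane: *vonfaihik
  vonfaihik → vonfaehek   [vowel merger]
  vonfaehek → vonfeehek   [vowel merger]
  vonfeehek → vomfeehek   [nasal place assimilation]
  vomfeehek → vomfehek   [degemination]
  giving Hipane vomfehek.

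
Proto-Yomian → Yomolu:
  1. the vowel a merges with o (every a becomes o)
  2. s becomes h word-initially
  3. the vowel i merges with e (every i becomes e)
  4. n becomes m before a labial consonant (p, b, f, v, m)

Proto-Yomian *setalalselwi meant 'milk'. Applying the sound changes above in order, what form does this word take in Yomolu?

hetololselwe

Yomolu: *setalalselwi
  setalalselwi → setololselwi   [vowel merger]
  setololselwi → hetololselwi   [debuccalisation]
  hetololselwi → hetololselwe   [vowel merger]
  hetololselwe (rule 4 does not apply)
  giving Yomolu hetololselwe.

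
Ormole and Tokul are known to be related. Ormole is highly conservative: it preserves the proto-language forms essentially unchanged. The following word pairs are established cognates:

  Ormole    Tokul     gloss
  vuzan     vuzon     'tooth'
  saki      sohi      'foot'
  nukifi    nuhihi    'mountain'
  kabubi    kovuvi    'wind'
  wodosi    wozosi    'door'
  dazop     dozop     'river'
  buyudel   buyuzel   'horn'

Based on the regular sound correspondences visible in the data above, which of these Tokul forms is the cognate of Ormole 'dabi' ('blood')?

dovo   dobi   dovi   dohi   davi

kabubi ~ kovuvi — Ormole a corresponds to Tokul o after a consonant, before a labial obstruent.
kabubi ~ kovuvi — Ormole b corresponds to Tokul v between vowels (before a front vowel).
Applying these to Ormole 'dabi':
  dabi → dobi   (a→o after a consonant, before a labial obstruent)
  dobi → dovi   (b→v between vowels (before a front vowel))
So the Tokul cognate is 'dovi'.

dovi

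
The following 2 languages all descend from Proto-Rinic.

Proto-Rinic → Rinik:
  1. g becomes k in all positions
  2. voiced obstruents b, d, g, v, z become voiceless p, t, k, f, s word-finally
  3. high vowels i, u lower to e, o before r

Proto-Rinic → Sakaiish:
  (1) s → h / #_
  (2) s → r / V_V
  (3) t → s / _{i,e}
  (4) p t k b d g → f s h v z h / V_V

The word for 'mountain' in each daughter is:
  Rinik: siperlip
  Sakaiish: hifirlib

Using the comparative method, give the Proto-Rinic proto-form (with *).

Position 8: Rinik has p, Sakaiish has b. Sakaiish preserves b here (none of its changes turn any other segment into b), so the proto-segment is *b.
Position 3: Rinik has p, Sakaiish has f. Taking the neighbouring segments as reconstructed: Rinik p can only go back to *p; Sakaiish f could go back to *p or *f — the one source consistent with every daughter is *p.
Position 1: Rinik has s, Sakaiish has h. Taking the neighbouring segments as reconstructed: Rinik s can only go back to *s; Sakaiish h could go back to *s or *h — the one source consistent with every daughter is *s.
Continuing position by position gives *sipirlib; check it forward:
Rinik: start from *sipirlib.
  rule 1: no change — sipirlib
  rule 2 (final devoicing): sipirlib → sipirlip
  rule 3 (pre-rhotic lowering): sipirlip → siperlip
  ⇒ Rinik siperlip
Sakaiish: *sipirlib
  sipirlib → hipirlib   [debuccalisation]
  hipirlib (rule 2 does not apply)
  hipirlib (rule 3 does not apply)
  hipirlib → hifirlib   [intervocalic lenition]
  giving Sakaiish hifirlib.
*sipirlib is the unique common source.

*sipirlib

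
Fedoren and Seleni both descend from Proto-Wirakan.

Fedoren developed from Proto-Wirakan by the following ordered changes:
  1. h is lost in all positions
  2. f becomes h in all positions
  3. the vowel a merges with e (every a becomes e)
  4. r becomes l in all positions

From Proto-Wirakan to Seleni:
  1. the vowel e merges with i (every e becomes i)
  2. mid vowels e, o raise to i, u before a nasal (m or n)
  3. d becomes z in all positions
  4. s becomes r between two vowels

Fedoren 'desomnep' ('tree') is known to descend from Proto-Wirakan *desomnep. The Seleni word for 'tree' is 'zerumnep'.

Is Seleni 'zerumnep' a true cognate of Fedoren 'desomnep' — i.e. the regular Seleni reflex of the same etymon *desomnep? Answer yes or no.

Derive the expected Seleni reflex of *desomnep:
Seleni: start from *desomnep.
  rule 1 (vowel merger): desomnep → disomnip
  rule 2 (pre-nasal raising): disomnip → disumnip
  rule 3 (unconditioned shift): disumnip → zisumnip
  rule 4 (rhotacism): zisumnip → zirumnip
  ⇒ Seleni zirumnip
The regular Seleni reflex would be 'zirumnip', but the attested form is 'zerumnep'. The correspondence is irregular, so they are not cognates (the Seleni form has a different source).

no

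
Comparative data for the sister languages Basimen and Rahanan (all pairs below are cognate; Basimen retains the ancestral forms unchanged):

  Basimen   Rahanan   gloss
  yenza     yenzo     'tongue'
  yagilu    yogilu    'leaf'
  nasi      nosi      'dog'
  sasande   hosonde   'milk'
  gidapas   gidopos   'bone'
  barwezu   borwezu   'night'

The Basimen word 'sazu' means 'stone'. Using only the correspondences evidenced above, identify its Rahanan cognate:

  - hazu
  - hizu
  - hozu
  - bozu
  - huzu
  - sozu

hozu

sasande ~ hosonde — Basimen s corresponds to Rahanan h word-initially before a back vowel.
yagilu ~ yogilu, nasi ~ nosi — Basimen a corresponds to Rahanan o after a consonant, before a consonant other than r, m, n, p, b, f, v.
Applying these to Basimen 'sazu':
  sazu → hazu   (s→h word-initially before a back vowel)
  hazu → hozu   (a→o after a consonant, before a consonant other than r, m, n, p, b, f, v)
So the Rahanan cognate is 'hozu'.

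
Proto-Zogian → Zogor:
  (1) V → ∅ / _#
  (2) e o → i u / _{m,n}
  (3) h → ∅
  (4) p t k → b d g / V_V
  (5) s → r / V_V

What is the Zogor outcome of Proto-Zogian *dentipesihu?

dintiberi

Zogor: start from *dentipesihu.
  rule 1 (apocope): dentipesihu → dentipesih
  rule 2 (pre-nasal raising): dentipesih → dintipesih
  rule 3 (h-loss): dintipesih → dintipesi
  rule 4 (intervocalic voicing): dintipesi → dintibesi
  rule 5 (rhotacism): dintibesi → dintiberi
  ⇒ Zogor dintiberi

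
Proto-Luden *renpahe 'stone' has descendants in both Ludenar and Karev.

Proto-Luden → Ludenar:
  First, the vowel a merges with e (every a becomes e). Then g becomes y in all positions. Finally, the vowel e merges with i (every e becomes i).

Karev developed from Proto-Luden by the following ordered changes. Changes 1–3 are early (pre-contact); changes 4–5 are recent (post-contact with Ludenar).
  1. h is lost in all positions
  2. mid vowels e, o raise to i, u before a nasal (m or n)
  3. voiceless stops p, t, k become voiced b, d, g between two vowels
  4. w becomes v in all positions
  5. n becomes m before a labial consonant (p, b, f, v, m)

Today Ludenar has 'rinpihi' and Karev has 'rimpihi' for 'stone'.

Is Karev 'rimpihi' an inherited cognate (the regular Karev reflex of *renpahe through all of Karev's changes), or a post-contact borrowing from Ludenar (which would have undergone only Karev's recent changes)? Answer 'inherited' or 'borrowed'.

If inherited, *renpahe would pass through all of Karev's changes:
Karev: start from *renpahe.
  rule 1 (h-loss): renpahe → renpae
  rule 2 (pre-nasal raising): renpae → rinpae
  rule 3: no change — rinpae
  rule 4: no change — rinpae
  rule 5 (nasal place assimilation): rinpae → rimpae
  ⇒ Karev rimpae
If borrowed from Ludenar 'rinpihi' after the early changes, it would undergo only the recent ones:
  rule 4 (unconditioned shift): no change (rinpihi)
  rule 5 (nasal place assimilation): rinpihi → rimpihi
  ⇒ as a loan: rimpihi
Karev 'rimpihi' matches the loan outcome 'rimpihi', not the inherited 'rimpae' — it skipped the early Karev changes, so it was borrowed from Ludenar.

borrowed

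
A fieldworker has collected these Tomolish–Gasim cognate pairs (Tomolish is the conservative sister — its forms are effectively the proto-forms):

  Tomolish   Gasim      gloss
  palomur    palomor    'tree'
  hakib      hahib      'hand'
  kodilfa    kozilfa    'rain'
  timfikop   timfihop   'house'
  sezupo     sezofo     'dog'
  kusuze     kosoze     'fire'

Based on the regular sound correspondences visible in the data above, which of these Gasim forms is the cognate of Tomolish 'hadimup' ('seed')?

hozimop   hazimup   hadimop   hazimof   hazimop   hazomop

kodilfa ~ kozilfa — Tomolish d corresponds to Gasim z between vowels (before a front vowel).
sezupo ~ sezofo — Tomolish u corresponds to Gasim o after a consonant, before a labial obstruent.
Applying these to Tomolish 'hadimup':
  hadimup → hazimup   (d→z between vowels (before a front vowel))
  hazimup → hazimop   (u→o after a consonant, before a labial obstruent)
So the Gasim cognate is 'hazimop'.

hazimop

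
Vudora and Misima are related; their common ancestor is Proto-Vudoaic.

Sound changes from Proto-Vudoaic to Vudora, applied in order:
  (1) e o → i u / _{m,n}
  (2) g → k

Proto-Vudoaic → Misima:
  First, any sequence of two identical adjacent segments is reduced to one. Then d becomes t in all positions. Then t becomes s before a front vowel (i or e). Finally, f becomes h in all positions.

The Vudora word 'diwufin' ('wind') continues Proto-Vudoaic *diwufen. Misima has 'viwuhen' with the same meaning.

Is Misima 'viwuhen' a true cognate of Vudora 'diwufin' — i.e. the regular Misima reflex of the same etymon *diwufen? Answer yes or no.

Derive the expected Misima reflex of *diwufen:
Misima: *diwufen > tiwufen > siwufen > siwuhen  (by unconditioned shift, palatalisation, unconditioned shift)
The regular Misima reflex would be 'siwuhen', but the attested form is 'viwuhen'. The correspondence is irregular, so they are not cognates (the Misima form has a different source).

no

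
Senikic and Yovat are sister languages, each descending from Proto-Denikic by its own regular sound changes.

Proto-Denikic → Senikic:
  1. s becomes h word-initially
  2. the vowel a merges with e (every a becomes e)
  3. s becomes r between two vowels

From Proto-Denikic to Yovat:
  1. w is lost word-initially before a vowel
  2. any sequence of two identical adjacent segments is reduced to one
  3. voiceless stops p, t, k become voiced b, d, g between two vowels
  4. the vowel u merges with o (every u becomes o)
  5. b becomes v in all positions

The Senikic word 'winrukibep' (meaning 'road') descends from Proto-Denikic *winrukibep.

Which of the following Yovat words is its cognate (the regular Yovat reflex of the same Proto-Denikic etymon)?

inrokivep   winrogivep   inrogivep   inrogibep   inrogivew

Yovat: start from *winrukibep.
  rule 1 (glide loss): winrukibep → inrukibep
  rule 2: no change — inrukibep
  rule 3 (intervocalic voicing): inrukibep → inrugibep
  rule 4 (vowel merger): inrugibep → inrogibep
  rule 5 (unconditioned shift): inrogibep → inrogivep
  ⇒ Yovat inrogivep
Among the options, 'inrogivep' alone shows every Yovat change applied in order.

inrogivep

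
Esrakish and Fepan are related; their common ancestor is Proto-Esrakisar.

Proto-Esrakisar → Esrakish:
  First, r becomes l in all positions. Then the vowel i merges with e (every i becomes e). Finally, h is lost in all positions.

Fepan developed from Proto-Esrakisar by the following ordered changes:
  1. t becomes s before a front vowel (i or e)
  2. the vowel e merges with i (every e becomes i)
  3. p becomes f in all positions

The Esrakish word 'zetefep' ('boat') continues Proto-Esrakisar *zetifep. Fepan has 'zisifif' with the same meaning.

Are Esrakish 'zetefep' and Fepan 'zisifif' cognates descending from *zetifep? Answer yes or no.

Derive the expected Fepan reflex of *zetifep:
Fepan: *zetifep
  zetifep → zesifep   [palatalisation]
  zesifep → zisifip   [vowel merger]
  zisifip → zisifif   [unconditioned shift]
  giving Fepan zisifif.
Fepan 'zisifif' matches the regular reflex exactly, so the pair is cognate.

yes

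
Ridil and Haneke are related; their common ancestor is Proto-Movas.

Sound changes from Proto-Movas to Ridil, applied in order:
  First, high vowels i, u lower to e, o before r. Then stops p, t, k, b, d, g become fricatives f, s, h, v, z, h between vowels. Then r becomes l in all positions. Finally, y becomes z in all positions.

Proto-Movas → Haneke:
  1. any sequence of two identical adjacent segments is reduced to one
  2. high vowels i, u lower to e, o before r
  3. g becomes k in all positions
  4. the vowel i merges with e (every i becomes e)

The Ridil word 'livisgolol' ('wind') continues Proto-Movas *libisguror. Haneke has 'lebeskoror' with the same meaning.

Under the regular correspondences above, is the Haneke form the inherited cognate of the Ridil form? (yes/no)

Derive the expected Haneke reflex of *libisguror:
Haneke: *libisguror
  libisguror (rule 1 does not apply)
  libisguror → libisgoror   [pre-rhotic lowering]
  libisgoror → libiskoror   [unconditioned shift]
  libiskoror → lebeskoror   [vowel merger]
  giving Haneke lebeskoror.
Haneke 'lebeskoror' matches the regular reflex exactly, so the pair is cognate.

yes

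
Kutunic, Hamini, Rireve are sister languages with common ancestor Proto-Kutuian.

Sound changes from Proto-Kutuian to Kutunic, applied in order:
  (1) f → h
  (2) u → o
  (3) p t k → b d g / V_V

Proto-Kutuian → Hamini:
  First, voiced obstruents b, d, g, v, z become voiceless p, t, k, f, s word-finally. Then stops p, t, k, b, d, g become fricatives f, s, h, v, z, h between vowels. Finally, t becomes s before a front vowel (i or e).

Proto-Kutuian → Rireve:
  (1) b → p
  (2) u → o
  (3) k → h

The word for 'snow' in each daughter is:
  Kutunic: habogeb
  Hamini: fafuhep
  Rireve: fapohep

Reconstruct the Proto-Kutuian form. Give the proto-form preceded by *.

Position 4: Kutunic has o, Hamini has u, Rireve has o. Hamini preserves u here (none of its changes turn any other segment into u), so the proto-segment is *u.
Position 3: Kutunic has b, Hamini has f, Rireve has p. Taking the neighbouring segments as reconstructed: Kutunic b could go back to *p or *b; Hamini f could go back to *p or *f; Rireve p could go back to *p or *b — the one source consistent with every daughter is *p.
Position 1: Kutunic has h, Hamini has f, Rireve has f. Rireve preserves f here (none of its changes turn any other segment into f), so the proto-segment is *f.
This points to *fapukeb. Verify forward in each daughter:
Kutunic: *fapukeb
  fapukeb → hapukeb   [unconditioned shift]
  hapukeb → hapokeb   [vowel merger]
  hapokeb → habogeb   [intervocalic voicing]
  giving Kutunic habogeb.
Hamini: start from *fapukeb.
  rule 1 (final devoicing): fapukeb → fapukep
  rule 2 (intervocalic lenition): fapukep → fafuhep
  rule 3: no change — fafuhep
  ⇒ Hamini fafuhep
Rireve: *fapukeb
  fapukeb → fapukep   [unconditioned shift]
  fapukep → fapokep   [vowel merger]
  fapokep → fapohep   [unconditioned shift]
  giving Rireve fapohep.
No other proto-form is consistent with every reflex, so the reconstruction is *fapukeb.

*fapukeb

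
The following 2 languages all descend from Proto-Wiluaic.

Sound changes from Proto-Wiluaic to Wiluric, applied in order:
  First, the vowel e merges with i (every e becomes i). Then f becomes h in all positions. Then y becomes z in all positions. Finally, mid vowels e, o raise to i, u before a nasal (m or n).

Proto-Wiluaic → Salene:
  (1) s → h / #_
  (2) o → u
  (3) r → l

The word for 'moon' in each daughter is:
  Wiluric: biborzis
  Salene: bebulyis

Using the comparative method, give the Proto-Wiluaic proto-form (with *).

*beboryis

Position 2: Wiluric has i, Salene has e. Salene preserves e here (none of its changes turn any other segment into e), so the proto-segment is *e.
Position 6: Wiluric has z, Salene has y. Salene preserves y here (none of its changes turn any other segment into y), so the proto-segment is *y.
Position 4: Wiluric has o, Salene has u. Wiluric preserves o here (none of its changes turn any other segment into o), so the proto-segment is *o.
This points to *beboryis. Verify forward in each daughter:
Wiluric: start from *beboryis.
  rule 1 (vowel merger): beboryis → biboryis
  rule 2: no change — biboryis
  rule 3 (unconditioned shift): biboryis → biborzis
  rule 4: no change — biborzis
  ⇒ Wiluric biborzis
Salene: *beboryis > beburyis > bebulyis  (by vowel merger, unconditioned shift)
No other proto-form is consistent with every reflex, so the reconstruction is *beboryis.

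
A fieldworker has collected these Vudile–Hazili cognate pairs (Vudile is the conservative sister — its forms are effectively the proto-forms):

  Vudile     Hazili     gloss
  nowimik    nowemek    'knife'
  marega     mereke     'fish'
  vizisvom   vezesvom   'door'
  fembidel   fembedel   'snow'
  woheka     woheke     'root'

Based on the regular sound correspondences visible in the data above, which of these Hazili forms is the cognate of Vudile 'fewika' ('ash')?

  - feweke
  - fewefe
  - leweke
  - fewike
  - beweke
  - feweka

feweke

nowimik ~ nowemek, vizisvom ~ vezesvom — Vudile i corresponds to Hazili e after a consonant, before a consonant other than r, m, n, p, b, f, v.
marega ~ mereke, woheka ~ woheke — Vudile a corresponds to Hazili e word-finally.
Applying these to Vudile 'fewika':
  fewika → feweka   (i→e after a consonant, before a consonant other than r, m, n, p, b, f, v)
  feweka → feweke   (a→e word-finally)
So the Hazili cognate is 'feweke'.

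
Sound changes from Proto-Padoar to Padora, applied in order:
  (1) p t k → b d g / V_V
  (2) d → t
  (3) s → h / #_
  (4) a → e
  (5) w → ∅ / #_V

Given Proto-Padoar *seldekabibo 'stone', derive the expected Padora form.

Padora: *seldekabibo > seldegabibo > seltegabibo > heltegabibo > heltegebibo  (by intervocalic voicing, unconditioned shift, debuccalisation, vowel merger)

heltegebibo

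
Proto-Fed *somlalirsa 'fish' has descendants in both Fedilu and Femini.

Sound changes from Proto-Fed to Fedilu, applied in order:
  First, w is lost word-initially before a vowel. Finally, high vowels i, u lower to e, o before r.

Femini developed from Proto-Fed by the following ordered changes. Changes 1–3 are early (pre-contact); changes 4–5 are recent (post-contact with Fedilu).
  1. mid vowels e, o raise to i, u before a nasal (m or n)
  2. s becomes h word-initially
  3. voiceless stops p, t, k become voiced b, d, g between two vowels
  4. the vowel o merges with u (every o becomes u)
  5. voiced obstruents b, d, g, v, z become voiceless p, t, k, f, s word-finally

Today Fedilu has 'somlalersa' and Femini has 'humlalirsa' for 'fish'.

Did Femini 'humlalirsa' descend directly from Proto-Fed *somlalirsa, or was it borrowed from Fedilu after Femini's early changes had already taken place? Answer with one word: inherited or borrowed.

inherited

If inherited, *somlalirsa would pass through all of Femini's changes:
Femini: *somlalirsa
  somlalirsa → sumlalirsa   [pre-nasal raising]
  sumlalirsa → humlalirsa   [debuccalisation]
  humlalirsa (rule 3 does not apply)
  humlalirsa (rule 4 does not apply)
  humlalirsa (rule 5 does not apply)
  giving Femini humlalirsa.
If borrowed from Fedilu 'somlalersa' after the early changes, it would undergo only the recent ones:
  rule 4 (vowel merger): somlalersa → sumlalersa
  rule 5 (final devoicing): no change (sumlalersa)
  ⇒ as a loan: sumlalersa
Femini 'humlalirsa' matches the inherited outcome exactly, so it is an inherited cognate, not a loan.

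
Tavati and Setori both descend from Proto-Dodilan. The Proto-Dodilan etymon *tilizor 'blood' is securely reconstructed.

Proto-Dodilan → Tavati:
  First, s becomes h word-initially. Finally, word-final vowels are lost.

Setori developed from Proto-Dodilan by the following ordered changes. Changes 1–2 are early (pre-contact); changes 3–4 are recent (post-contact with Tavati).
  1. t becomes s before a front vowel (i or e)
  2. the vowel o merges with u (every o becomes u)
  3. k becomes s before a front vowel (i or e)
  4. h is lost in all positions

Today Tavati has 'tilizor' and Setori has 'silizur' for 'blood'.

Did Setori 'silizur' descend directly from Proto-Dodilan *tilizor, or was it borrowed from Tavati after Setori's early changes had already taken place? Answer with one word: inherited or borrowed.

inherited

If inherited, *tilizor would pass through all of Setori's changes:
Setori: start from *tilizor.
  rule 1 (palatalisation): tilizor → silizor
  rule 2 (vowel merger): silizor → silizur
  rule 3: no change — silizur
  rule 4: no change — silizur
  ⇒ Setori silizur
If borrowed from Tavati 'tilizor' after the early changes, it would undergo only the recent ones:
  rule 3 (palatalisation): no change (tilizor)
  rule 4 (h-loss): no change (tilizor)
  ⇒ as a loan: tilizor
Setori 'silizur' matches the inherited outcome exactly, so it is an inherited cognate, not a loan.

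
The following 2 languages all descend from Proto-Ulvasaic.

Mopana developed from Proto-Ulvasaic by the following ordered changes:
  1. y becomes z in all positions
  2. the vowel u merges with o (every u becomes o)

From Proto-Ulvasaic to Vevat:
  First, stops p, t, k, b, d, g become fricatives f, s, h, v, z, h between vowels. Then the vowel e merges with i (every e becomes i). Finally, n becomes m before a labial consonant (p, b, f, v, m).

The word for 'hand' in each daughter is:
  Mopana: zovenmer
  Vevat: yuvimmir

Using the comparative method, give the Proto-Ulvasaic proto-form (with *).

*yuvenmer

Position 5: Mopana has n, Vevat has m. Mopana preserves n here (none of its changes turn any other segment into n), so the proto-segment is *n.
Position 2: Mopana has o, Vevat has u. Vevat preserves u here (none of its changes turn any other segment into u), so the proto-segment is *u.
Position 4: Mopana has e, Vevat has i. Mopana preserves e here (none of its changes turn any other segment into e), so the proto-segment is *e.
This points to *yuvenmer. Verify forward in each daughter:
Mopana: start from *yuvenmer.
  rule 1 (unconditioned shift): yuvenmer → zuvenmer
  rule 2 (vowel merger): zuvenmer → zovenmer
  ⇒ Mopana zovenmer
Vevat: *yuvenmer
  yuvenmer (rule 1 does not apply)
  yuvenmer → yuvinmir   [vowel merger]
  yuvinmir → yuvimmir   [nasal place assimilation]
  giving Vevat yuvimmir.
*yuvenmer is the unique common source.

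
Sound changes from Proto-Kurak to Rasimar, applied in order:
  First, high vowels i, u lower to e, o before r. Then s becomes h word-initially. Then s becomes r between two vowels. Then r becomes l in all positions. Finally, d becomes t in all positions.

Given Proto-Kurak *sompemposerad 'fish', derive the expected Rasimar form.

Rasimar: *sompemposerad > hompemposerad > hompemporerad > hompempolelad > hompempolelat  (by debuccalisation, rhotacism, unconditioned shift, unconditioned shift)

hompempolelat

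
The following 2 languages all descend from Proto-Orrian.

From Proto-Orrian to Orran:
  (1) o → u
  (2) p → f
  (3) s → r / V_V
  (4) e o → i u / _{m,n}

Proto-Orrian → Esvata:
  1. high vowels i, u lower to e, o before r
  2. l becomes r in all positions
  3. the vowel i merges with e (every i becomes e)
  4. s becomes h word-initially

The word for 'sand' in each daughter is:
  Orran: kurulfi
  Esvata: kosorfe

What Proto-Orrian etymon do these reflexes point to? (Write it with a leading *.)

Position 3: Orran has r, Esvata has s. Esvata preserves s here (none of its changes turn any other segment into s), so the proto-segment is *s.
Position 4: Orran has u, Esvata has o. Taking the neighbouring segments as reconstructed: Orran u could go back to *o or *u; Esvata o can only go back to *o — the one source consistent with every daughter is *o.
Continuing position by position gives *kosolfi; check it forward:
Orran: start from *kosolfi.
  rule 1 (vowel merger): kosolfi → kusulfi
  rule 2: no change — kusulfi
  rule 3 (rhotacism): kusulfi → kurulfi
  rule 4: no change — kurulfi
  ⇒ Orran kurulfi
Esvata: *kosolfi
  kosolfi (rule 1 does not apply)
  kosolfi → kosorfi   [unconditioned shift]
  kosorfi → kosorfe   [vowel merger]
  kosorfe (rule 4 does not apply)
  giving Esvata kosorfe.
Only *kosolfi yields all of Orran kurulfi, Esvata kosorfe.

*kosolfi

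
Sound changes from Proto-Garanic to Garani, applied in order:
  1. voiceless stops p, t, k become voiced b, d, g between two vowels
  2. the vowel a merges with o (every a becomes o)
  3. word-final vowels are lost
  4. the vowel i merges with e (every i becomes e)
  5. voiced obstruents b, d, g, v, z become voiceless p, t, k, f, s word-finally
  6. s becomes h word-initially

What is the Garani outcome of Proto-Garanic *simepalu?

Garani: start from *simepalu.
  rule 1 (intervocalic voicing): simepalu → simebalu
  rule 2 (vowel merger): simebalu → simebolu
  rule 3 (apocope): simebolu → simebol
  rule 4 (vowel merger): simebol → semebol
  rule 5: no change — semebol
  rule 6 (debuccalisation): semebol → hemebol
  ⇒ Garani hemebol

hemebol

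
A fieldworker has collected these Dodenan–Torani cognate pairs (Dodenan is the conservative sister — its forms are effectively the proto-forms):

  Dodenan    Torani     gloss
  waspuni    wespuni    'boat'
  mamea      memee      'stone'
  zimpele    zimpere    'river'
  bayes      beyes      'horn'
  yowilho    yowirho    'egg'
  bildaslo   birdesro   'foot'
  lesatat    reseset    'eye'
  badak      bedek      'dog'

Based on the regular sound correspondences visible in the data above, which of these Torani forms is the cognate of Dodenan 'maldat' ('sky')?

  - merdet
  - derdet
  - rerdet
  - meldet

waspuni ~ wespuni, bayes ~ beyes — Dodenan a corresponds to Torani e after a consonant, before a consonant other than r, m, n, p, b, f, v.
yowilho ~ yowirho, bildaslo ~ birdesro — Dodenan l corresponds to Torani r after a vowel, before a consonant other than r, m, n, p, b, f, v.
Applying these to Dodenan 'maldat':
  maldat → meldat   (a→e after a consonant, before a consonant other than r, m, n, p, b, f, v)
  meldat → merdat   (l→r after a vowel, before a consonant other than r, m, n, p, b, f, v)
  merdat → merdet   (a→e after a consonant, before a consonant other than r, m, n, p, b, f, v)
So the Torani cognate is 'merdet'.

merdet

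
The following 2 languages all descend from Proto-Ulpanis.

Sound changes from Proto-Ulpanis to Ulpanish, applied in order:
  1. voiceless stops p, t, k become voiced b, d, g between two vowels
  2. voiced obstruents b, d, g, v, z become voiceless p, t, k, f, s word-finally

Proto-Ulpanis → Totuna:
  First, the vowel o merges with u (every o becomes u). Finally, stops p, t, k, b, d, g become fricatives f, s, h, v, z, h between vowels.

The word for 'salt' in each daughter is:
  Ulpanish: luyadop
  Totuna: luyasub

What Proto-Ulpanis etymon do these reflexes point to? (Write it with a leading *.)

*luyatob

Position 7: Ulpanish has p, Totuna has b. Totuna preserves b here (none of its changes turn any other segment into b), so the proto-segment is *b.
Position 6: Ulpanish has o, Totuna has u. Ulpanish preserves o here (none of its changes turn any other segment into o), so the proto-segment is *o.
Position 5: Ulpanish has d, Totuna has s. Taking the neighbouring segments as reconstructed: Ulpanish d could go back to *t or *d; Totuna s could go back to *t or *s — the one source consistent with every daughter is *t.
Verify the candidate proto-form against each daughter:
Ulpanish: start from *luyatob.
  rule 1 (intervocalic voicing): luyatob → luyadob
  rule 2 (final devoicing): luyadob → luyadop
  ⇒ Ulpanish luyadop
Totuna: *luyatob > luyatub > luyasub  (by vowel merger, intervocalic lenition)
Only *luyatob yields all of Ulpanish luyadop, Totuna luyasub.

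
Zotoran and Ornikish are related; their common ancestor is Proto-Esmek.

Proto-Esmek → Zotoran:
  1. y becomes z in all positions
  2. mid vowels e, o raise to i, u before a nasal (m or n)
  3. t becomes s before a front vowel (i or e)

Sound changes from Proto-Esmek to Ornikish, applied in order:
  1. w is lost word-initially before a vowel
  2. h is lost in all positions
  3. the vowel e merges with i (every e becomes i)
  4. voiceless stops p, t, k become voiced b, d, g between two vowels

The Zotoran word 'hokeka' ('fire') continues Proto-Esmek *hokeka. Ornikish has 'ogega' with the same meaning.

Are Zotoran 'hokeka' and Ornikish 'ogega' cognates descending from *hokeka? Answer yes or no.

Derive the expected Ornikish reflex of *hokeka:
Ornikish: start from *hokeka.
  rule 1: no change — hokeka
  rule 2 (h-loss): hokeka → okeka
  rule 3 (vowel merger): okeka → okika
  rule 4 (intervocalic voicing): okika → ogiga
  ⇒ Ornikish ogiga
The regular Ornikish reflex would be 'ogiga', but the attested form is 'ogega'. The correspondence is irregular, so they are not cognates (the Ornikish form has a different source).

no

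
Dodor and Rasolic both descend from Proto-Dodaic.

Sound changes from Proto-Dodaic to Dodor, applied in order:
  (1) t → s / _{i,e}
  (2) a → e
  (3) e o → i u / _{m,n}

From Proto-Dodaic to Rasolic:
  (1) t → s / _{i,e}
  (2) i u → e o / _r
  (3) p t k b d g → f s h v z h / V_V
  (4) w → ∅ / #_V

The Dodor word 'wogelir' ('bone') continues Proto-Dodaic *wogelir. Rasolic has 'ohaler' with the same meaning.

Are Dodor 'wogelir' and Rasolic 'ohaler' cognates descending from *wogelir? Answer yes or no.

no

Derive the expected Rasolic reflex of *wogelir:
Rasolic: *wogelir
  wogelir (rule 1 does not apply)
  wogelir → wogeler   [pre-rhotic lowering]
  wogeler → woheler   [intervocalic lenition]
  woheler → oheler   [glide loss]
  giving Rasolic oheler.
The regular Rasolic reflex would be 'oheler', but the attested form is 'ohaler'. The correspondence is irregular, so they are not cognates (the Rasolic form has a different source).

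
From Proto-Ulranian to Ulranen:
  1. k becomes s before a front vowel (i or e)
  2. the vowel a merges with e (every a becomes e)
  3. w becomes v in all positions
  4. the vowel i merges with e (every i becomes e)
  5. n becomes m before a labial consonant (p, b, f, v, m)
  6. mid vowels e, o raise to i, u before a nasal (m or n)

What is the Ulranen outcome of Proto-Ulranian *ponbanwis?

pumbimves

Ulranen: *ponbanwis
  ponbanwis (rule 1 does not apply)
  ponbanwis → ponbenwis   [vowel merger]
  ponbenwis → ponbenvis   [unconditioned shift]
  ponbenvis → ponbenves   [vowel merger]
  ponbenves → pombemves   [nasal place assimilation]
  pombemves → pumbimves   [pre-nasal raising]
  giving Ulranen pumbimves.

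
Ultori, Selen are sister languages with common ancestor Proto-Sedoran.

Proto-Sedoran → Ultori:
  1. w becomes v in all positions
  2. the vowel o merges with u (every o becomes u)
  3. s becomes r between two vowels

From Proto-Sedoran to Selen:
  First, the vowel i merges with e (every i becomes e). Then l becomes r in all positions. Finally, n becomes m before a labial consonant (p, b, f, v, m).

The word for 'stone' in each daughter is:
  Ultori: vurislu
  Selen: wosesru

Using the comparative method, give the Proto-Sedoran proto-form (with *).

*wosislu

Position 4: Ultori has i, Selen has e. Ultori preserves i here (none of its changes turn any other segment into i), so the proto-segment is *i.
Position 3: Ultori has r, Selen has s. Selen preserves s here (none of its changes turn any other segment into s), so the proto-segment is *s.
Continuing position by position gives *wosislu; check it forward:
Ultori: *wosislu
  wosislu → vosislu   [unconditioned shift]
  vosislu → vusislu   [vowel merger]
  vusislu → vurislu   [rhotacism]
  giving Ultori vurislu.
Selen: *wosislu
  wosislu → woseslu   [vowel merger]
  woseslu → wosesru   [unconditioned shift]
  wosesru (rule 3 does not apply)
  giving Selen wosesru.
*wosislu is the unique common source.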